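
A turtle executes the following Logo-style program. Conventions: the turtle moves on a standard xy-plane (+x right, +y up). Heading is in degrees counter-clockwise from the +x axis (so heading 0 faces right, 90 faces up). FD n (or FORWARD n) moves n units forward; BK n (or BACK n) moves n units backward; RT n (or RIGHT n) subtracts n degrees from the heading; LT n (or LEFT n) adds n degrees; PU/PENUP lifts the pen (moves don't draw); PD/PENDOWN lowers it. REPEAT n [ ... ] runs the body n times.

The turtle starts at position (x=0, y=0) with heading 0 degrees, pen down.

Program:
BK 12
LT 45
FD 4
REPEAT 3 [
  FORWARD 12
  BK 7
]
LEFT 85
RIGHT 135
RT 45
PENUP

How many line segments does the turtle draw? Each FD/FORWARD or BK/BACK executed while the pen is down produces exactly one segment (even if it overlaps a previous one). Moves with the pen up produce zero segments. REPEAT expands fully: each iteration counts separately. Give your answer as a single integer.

Executing turtle program step by step:
Start: pos=(0,0), heading=0, pen down
BK 12: (0,0) -> (-12,0) [heading=0, draw]
LT 45: heading 0 -> 45
FD 4: (-12,0) -> (-9.172,2.828) [heading=45, draw]
REPEAT 3 [
  -- iteration 1/3 --
  FD 12: (-9.172,2.828) -> (-0.686,11.314) [heading=45, draw]
  BK 7: (-0.686,11.314) -> (-5.636,6.364) [heading=45, draw]
  -- iteration 2/3 --
  FD 12: (-5.636,6.364) -> (2.849,14.849) [heading=45, draw]
  BK 7: (2.849,14.849) -> (-2.101,9.899) [heading=45, draw]
  -- iteration 3/3 --
  FD 12: (-2.101,9.899) -> (6.385,18.385) [heading=45, draw]
  BK 7: (6.385,18.385) -> (1.435,13.435) [heading=45, draw]
]
LT 85: heading 45 -> 130
RT 135: heading 130 -> 355
RT 45: heading 355 -> 310
PU: pen up
Final: pos=(1.435,13.435), heading=310, 8 segment(s) drawn
Segments drawn: 8

Answer: 8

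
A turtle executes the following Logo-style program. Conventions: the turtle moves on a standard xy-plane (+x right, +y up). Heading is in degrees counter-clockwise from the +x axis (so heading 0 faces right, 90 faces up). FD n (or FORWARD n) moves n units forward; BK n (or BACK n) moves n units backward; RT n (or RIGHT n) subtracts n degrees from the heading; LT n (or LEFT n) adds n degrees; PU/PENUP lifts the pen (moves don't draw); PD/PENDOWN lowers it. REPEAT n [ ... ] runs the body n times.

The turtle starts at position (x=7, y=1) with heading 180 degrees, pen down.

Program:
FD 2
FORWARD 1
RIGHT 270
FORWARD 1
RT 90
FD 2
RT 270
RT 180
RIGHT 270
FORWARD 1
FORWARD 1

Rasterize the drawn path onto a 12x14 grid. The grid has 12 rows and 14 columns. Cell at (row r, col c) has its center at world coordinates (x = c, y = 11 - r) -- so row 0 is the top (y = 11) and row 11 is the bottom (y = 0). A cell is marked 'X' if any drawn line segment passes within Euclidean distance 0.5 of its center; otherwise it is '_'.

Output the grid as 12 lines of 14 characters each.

Answer: ______________
______________
______________
______________
______________
______________
______________
______________
______________
______________
____XXXX______
XXXXX_________

Derivation:
Segment 0: (7,1) -> (5,1)
Segment 1: (5,1) -> (4,1)
Segment 2: (4,1) -> (4,0)
Segment 3: (4,0) -> (2,0)
Segment 4: (2,0) -> (1,-0)
Segment 5: (1,-0) -> (0,-0)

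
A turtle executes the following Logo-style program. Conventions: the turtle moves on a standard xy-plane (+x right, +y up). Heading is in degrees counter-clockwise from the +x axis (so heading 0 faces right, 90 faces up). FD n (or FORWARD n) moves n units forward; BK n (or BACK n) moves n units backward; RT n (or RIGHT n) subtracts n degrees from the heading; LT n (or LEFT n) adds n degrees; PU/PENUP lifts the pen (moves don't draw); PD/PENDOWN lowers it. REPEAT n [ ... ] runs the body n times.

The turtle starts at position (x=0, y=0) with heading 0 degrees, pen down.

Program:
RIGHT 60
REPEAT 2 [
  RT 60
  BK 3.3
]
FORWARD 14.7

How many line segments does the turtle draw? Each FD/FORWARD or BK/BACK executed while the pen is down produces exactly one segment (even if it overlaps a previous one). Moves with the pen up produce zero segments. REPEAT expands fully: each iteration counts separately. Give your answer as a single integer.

Answer: 3

Derivation:
Executing turtle program step by step:
Start: pos=(0,0), heading=0, pen down
RT 60: heading 0 -> 300
REPEAT 2 [
  -- iteration 1/2 --
  RT 60: heading 300 -> 240
  BK 3.3: (0,0) -> (1.65,2.858) [heading=240, draw]
  -- iteration 2/2 --
  RT 60: heading 240 -> 180
  BK 3.3: (1.65,2.858) -> (4.95,2.858) [heading=180, draw]
]
FD 14.7: (4.95,2.858) -> (-9.75,2.858) [heading=180, draw]
Final: pos=(-9.75,2.858), heading=180, 3 segment(s) drawn
Segments drawn: 3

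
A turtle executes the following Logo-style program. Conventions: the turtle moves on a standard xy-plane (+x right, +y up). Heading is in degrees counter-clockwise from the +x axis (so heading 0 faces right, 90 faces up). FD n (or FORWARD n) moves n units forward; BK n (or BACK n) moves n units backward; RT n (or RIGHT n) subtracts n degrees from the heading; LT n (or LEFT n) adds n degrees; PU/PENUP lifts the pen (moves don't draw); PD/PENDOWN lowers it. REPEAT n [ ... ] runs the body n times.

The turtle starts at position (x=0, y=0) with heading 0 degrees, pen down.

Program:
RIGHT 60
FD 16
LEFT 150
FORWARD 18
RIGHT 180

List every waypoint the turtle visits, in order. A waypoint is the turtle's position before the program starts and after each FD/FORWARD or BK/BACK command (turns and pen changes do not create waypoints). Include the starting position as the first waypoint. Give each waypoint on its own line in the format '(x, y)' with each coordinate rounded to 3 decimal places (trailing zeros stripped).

Executing turtle program step by step:
Start: pos=(0,0), heading=0, pen down
RT 60: heading 0 -> 300
FD 16: (0,0) -> (8,-13.856) [heading=300, draw]
LT 150: heading 300 -> 90
FD 18: (8,-13.856) -> (8,4.144) [heading=90, draw]
RT 180: heading 90 -> 270
Final: pos=(8,4.144), heading=270, 2 segment(s) drawn
Waypoints (3 total):
(0, 0)
(8, -13.856)
(8, 4.144)

Answer: (0, 0)
(8, -13.856)
(8, 4.144)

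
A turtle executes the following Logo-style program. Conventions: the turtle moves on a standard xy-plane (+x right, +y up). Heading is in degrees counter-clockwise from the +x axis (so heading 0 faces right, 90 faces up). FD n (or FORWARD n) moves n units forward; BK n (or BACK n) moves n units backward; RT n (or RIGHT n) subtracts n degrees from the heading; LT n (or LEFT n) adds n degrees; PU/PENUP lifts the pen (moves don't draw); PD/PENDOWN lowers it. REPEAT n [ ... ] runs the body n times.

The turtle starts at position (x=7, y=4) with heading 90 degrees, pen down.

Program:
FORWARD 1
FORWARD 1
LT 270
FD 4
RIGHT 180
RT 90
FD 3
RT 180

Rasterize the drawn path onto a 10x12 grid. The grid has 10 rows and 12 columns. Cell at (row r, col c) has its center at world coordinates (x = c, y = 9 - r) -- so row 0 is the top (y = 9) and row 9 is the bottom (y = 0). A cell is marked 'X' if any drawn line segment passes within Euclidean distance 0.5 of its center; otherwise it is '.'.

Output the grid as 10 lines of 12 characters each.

Segment 0: (7,4) -> (7,5)
Segment 1: (7,5) -> (7,6)
Segment 2: (7,6) -> (11,6)
Segment 3: (11,6) -> (11,9)

Answer: ...........X
...........X
...........X
.......XXXXX
.......X....
.......X....
............
............
............
............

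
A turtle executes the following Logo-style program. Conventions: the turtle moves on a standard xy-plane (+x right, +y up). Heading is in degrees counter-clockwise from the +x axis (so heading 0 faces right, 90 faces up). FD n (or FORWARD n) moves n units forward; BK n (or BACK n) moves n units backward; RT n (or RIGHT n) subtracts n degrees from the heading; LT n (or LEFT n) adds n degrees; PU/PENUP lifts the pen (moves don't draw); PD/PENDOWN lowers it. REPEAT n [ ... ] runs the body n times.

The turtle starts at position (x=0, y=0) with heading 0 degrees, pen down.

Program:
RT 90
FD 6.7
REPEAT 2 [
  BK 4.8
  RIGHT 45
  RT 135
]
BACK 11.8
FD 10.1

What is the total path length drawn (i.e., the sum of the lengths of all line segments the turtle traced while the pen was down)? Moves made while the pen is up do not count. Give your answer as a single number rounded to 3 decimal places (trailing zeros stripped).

Answer: 38.2

Derivation:
Executing turtle program step by step:
Start: pos=(0,0), heading=0, pen down
RT 90: heading 0 -> 270
FD 6.7: (0,0) -> (0,-6.7) [heading=270, draw]
REPEAT 2 [
  -- iteration 1/2 --
  BK 4.8: (0,-6.7) -> (0,-1.9) [heading=270, draw]
  RT 45: heading 270 -> 225
  RT 135: heading 225 -> 90
  -- iteration 2/2 --
  BK 4.8: (0,-1.9) -> (0,-6.7) [heading=90, draw]
  RT 45: heading 90 -> 45
  RT 135: heading 45 -> 270
]
BK 11.8: (0,-6.7) -> (0,5.1) [heading=270, draw]
FD 10.1: (0,5.1) -> (0,-5) [heading=270, draw]
Final: pos=(0,-5), heading=270, 5 segment(s) drawn

Segment lengths:
  seg 1: (0,0) -> (0,-6.7), length = 6.7
  seg 2: (0,-6.7) -> (0,-1.9), length = 4.8
  seg 3: (0,-1.9) -> (0,-6.7), length = 4.8
  seg 4: (0,-6.7) -> (0,5.1), length = 11.8
  seg 5: (0,5.1) -> (0,-5), length = 10.1
Total = 38.2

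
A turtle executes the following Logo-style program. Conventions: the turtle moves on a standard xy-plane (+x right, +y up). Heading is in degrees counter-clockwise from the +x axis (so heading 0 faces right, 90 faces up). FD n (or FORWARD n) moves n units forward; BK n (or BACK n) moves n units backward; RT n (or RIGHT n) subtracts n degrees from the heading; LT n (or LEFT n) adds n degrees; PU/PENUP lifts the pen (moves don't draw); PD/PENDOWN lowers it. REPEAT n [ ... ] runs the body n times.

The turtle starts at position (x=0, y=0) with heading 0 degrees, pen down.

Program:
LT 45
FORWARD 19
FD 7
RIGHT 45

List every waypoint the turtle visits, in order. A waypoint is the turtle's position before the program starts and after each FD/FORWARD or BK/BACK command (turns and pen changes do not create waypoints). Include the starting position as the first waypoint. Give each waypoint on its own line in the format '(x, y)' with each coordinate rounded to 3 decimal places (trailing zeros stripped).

Answer: (0, 0)
(13.435, 13.435)
(18.385, 18.385)

Derivation:
Executing turtle program step by step:
Start: pos=(0,0), heading=0, pen down
LT 45: heading 0 -> 45
FD 19: (0,0) -> (13.435,13.435) [heading=45, draw]
FD 7: (13.435,13.435) -> (18.385,18.385) [heading=45, draw]
RT 45: heading 45 -> 0
Final: pos=(18.385,18.385), heading=0, 2 segment(s) drawn
Waypoints (3 total):
(0, 0)
(13.435, 13.435)
(18.385, 18.385)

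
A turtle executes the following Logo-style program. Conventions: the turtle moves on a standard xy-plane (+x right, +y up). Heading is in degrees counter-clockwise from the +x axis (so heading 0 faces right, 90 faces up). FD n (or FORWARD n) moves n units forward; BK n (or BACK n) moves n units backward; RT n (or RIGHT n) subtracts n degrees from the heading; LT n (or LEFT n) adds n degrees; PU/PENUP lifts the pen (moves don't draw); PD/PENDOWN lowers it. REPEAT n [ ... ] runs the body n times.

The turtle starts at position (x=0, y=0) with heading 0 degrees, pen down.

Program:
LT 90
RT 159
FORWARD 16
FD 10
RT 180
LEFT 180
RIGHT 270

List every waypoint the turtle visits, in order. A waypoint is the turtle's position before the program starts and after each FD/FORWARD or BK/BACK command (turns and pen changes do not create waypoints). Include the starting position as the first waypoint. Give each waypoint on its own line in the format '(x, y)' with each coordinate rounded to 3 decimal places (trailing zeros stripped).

Answer: (0, 0)
(5.734, -14.937)
(9.318, -24.273)

Derivation:
Executing turtle program step by step:
Start: pos=(0,0), heading=0, pen down
LT 90: heading 0 -> 90
RT 159: heading 90 -> 291
FD 16: (0,0) -> (5.734,-14.937) [heading=291, draw]
FD 10: (5.734,-14.937) -> (9.318,-24.273) [heading=291, draw]
RT 180: heading 291 -> 111
LT 180: heading 111 -> 291
RT 270: heading 291 -> 21
Final: pos=(9.318,-24.273), heading=21, 2 segment(s) drawn
Waypoints (3 total):
(0, 0)
(5.734, -14.937)
(9.318, -24.273)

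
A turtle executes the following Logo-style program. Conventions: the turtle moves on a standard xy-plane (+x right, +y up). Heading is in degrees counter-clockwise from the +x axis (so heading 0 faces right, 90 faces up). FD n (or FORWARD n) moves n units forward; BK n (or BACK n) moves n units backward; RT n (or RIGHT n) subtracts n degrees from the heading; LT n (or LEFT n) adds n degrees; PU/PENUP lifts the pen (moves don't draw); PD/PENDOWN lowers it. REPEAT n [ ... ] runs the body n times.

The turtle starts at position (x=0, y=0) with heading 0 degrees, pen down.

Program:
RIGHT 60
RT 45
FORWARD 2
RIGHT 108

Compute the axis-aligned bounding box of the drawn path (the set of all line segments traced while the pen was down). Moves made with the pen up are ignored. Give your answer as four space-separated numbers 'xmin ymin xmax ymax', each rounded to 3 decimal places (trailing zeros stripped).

Answer: -0.518 -1.932 0 0

Derivation:
Executing turtle program step by step:
Start: pos=(0,0), heading=0, pen down
RT 60: heading 0 -> 300
RT 45: heading 300 -> 255
FD 2: (0,0) -> (-0.518,-1.932) [heading=255, draw]
RT 108: heading 255 -> 147
Final: pos=(-0.518,-1.932), heading=147, 1 segment(s) drawn

Segment endpoints: x in {-0.518, 0}, y in {-1.932, 0}
xmin=-0.518, ymin=-1.932, xmax=0, ymax=0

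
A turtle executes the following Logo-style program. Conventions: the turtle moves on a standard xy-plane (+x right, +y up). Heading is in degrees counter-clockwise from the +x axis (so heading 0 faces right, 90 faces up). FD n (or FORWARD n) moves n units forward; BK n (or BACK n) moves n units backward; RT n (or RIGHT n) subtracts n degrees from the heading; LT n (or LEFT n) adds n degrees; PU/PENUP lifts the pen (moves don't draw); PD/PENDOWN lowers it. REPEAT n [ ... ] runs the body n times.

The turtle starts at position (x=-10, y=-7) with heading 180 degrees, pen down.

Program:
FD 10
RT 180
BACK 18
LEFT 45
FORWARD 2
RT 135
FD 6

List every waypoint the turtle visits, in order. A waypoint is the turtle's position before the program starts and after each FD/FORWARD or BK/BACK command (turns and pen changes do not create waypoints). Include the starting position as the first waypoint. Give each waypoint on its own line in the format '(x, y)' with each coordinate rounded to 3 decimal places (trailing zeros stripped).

Answer: (-10, -7)
(-20, -7)
(-38, -7)
(-36.586, -5.586)
(-36.586, -11.586)

Derivation:
Executing turtle program step by step:
Start: pos=(-10,-7), heading=180, pen down
FD 10: (-10,-7) -> (-20,-7) [heading=180, draw]
RT 180: heading 180 -> 0
BK 18: (-20,-7) -> (-38,-7) [heading=0, draw]
LT 45: heading 0 -> 45
FD 2: (-38,-7) -> (-36.586,-5.586) [heading=45, draw]
RT 135: heading 45 -> 270
FD 6: (-36.586,-5.586) -> (-36.586,-11.586) [heading=270, draw]
Final: pos=(-36.586,-11.586), heading=270, 4 segment(s) drawn
Waypoints (5 total):
(-10, -7)
(-20, -7)
(-38, -7)
(-36.586, -5.586)
(-36.586, -11.586)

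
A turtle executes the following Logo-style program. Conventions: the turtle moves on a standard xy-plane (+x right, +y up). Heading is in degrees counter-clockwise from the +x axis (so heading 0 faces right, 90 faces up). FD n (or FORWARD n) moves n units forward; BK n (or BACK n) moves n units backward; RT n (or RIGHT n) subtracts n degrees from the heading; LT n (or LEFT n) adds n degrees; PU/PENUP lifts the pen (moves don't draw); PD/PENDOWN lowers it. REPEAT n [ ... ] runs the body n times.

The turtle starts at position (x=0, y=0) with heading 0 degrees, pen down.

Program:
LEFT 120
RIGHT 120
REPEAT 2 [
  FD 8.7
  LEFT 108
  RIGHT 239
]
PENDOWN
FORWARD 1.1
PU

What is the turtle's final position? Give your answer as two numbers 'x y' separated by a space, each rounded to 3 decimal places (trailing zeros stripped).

Executing turtle program step by step:
Start: pos=(0,0), heading=0, pen down
LT 120: heading 0 -> 120
RT 120: heading 120 -> 0
REPEAT 2 [
  -- iteration 1/2 --
  FD 8.7: (0,0) -> (8.7,0) [heading=0, draw]
  LT 108: heading 0 -> 108
  RT 239: heading 108 -> 229
  -- iteration 2/2 --
  FD 8.7: (8.7,0) -> (2.992,-6.566) [heading=229, draw]
  LT 108: heading 229 -> 337
  RT 239: heading 337 -> 98
]
PD: pen down
FD 1.1: (2.992,-6.566) -> (2.839,-5.477) [heading=98, draw]
PU: pen up
Final: pos=(2.839,-5.477), heading=98, 3 segment(s) drawn

Answer: 2.839 -5.477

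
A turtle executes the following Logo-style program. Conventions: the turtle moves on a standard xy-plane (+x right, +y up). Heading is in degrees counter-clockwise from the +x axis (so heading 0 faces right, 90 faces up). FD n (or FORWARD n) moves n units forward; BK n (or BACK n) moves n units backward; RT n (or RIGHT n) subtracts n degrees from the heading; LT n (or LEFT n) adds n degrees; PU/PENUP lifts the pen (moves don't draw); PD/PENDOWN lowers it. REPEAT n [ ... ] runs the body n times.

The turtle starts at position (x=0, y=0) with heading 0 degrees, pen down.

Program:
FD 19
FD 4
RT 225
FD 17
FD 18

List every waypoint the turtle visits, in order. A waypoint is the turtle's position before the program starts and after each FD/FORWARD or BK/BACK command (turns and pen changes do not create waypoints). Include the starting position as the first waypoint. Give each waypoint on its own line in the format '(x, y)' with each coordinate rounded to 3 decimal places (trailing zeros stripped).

Executing turtle program step by step:
Start: pos=(0,0), heading=0, pen down
FD 19: (0,0) -> (19,0) [heading=0, draw]
FD 4: (19,0) -> (23,0) [heading=0, draw]
RT 225: heading 0 -> 135
FD 17: (23,0) -> (10.979,12.021) [heading=135, draw]
FD 18: (10.979,12.021) -> (-1.749,24.749) [heading=135, draw]
Final: pos=(-1.749,24.749), heading=135, 4 segment(s) drawn
Waypoints (5 total):
(0, 0)
(19, 0)
(23, 0)
(10.979, 12.021)
(-1.749, 24.749)

Answer: (0, 0)
(19, 0)
(23, 0)
(10.979, 12.021)
(-1.749, 24.749)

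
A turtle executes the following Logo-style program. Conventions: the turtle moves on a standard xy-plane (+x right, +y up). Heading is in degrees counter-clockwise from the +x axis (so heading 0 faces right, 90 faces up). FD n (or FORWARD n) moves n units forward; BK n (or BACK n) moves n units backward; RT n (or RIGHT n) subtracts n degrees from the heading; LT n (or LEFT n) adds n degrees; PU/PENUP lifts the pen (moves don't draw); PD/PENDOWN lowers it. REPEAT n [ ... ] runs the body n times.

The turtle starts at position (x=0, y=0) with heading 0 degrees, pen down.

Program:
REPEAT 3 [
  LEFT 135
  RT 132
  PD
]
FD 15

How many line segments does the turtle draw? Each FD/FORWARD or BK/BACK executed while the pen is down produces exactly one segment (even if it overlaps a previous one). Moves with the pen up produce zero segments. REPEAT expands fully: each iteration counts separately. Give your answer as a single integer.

Executing turtle program step by step:
Start: pos=(0,0), heading=0, pen down
REPEAT 3 [
  -- iteration 1/3 --
  LT 135: heading 0 -> 135
  RT 132: heading 135 -> 3
  PD: pen down
  -- iteration 2/3 --
  LT 135: heading 3 -> 138
  RT 132: heading 138 -> 6
  PD: pen down
  -- iteration 3/3 --
  LT 135: heading 6 -> 141
  RT 132: heading 141 -> 9
  PD: pen down
]
FD 15: (0,0) -> (14.815,2.347) [heading=9, draw]
Final: pos=(14.815,2.347), heading=9, 1 segment(s) drawn
Segments drawn: 1

Answer: 1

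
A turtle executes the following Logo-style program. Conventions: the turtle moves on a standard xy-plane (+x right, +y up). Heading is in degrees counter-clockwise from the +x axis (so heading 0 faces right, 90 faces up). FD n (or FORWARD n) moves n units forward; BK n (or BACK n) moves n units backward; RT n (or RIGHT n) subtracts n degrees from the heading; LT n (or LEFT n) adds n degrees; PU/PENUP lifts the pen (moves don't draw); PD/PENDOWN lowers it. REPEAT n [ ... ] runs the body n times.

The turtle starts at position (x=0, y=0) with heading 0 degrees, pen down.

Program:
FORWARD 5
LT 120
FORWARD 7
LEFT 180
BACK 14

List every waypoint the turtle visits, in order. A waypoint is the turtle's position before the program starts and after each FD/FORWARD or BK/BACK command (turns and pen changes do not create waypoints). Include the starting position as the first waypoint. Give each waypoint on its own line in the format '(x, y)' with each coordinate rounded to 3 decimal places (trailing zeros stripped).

Answer: (0, 0)
(5, 0)
(1.5, 6.062)
(-5.5, 18.187)

Derivation:
Executing turtle program step by step:
Start: pos=(0,0), heading=0, pen down
FD 5: (0,0) -> (5,0) [heading=0, draw]
LT 120: heading 0 -> 120
FD 7: (5,0) -> (1.5,6.062) [heading=120, draw]
LT 180: heading 120 -> 300
BK 14: (1.5,6.062) -> (-5.5,18.187) [heading=300, draw]
Final: pos=(-5.5,18.187), heading=300, 3 segment(s) drawn
Waypoints (4 total):
(0, 0)
(5, 0)
(1.5, 6.062)
(-5.5, 18.187)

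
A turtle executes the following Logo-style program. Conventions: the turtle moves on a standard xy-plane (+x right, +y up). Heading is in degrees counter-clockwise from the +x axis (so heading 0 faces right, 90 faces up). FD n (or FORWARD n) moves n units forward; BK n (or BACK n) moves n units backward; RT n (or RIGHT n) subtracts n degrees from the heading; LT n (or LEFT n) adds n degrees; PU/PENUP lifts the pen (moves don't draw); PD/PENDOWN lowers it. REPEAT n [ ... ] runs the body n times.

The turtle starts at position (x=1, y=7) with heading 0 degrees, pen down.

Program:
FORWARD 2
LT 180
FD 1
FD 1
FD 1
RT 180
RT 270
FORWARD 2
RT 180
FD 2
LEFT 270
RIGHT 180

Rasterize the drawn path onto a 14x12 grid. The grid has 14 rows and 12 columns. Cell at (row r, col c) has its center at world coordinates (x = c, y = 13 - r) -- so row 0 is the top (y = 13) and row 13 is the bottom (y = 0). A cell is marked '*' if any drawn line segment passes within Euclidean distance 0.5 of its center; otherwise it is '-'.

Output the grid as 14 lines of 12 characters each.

Answer: ------------
------------
------------
------------
*-----------
*-----------
****--------
------------
------------
------------
------------
------------
------------
------------

Derivation:
Segment 0: (1,7) -> (3,7)
Segment 1: (3,7) -> (2,7)
Segment 2: (2,7) -> (1,7)
Segment 3: (1,7) -> (0,7)
Segment 4: (0,7) -> (-0,9)
Segment 5: (-0,9) -> (0,7)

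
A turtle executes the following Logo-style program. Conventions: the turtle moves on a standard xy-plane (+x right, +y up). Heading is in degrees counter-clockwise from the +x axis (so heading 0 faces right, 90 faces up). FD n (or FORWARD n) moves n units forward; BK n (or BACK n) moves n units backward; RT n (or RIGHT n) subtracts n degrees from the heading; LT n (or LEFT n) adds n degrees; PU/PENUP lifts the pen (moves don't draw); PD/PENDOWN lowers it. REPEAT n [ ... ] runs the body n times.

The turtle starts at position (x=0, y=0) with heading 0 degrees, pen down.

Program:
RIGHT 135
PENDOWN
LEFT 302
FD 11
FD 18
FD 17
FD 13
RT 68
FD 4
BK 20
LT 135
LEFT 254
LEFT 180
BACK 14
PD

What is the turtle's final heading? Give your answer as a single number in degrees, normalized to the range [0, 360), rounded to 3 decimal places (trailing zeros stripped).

Executing turtle program step by step:
Start: pos=(0,0), heading=0, pen down
RT 135: heading 0 -> 225
PD: pen down
LT 302: heading 225 -> 167
FD 11: (0,0) -> (-10.718,2.474) [heading=167, draw]
FD 18: (-10.718,2.474) -> (-28.257,6.524) [heading=167, draw]
FD 17: (-28.257,6.524) -> (-44.821,10.348) [heading=167, draw]
FD 13: (-44.821,10.348) -> (-57.488,13.272) [heading=167, draw]
RT 68: heading 167 -> 99
FD 4: (-57.488,13.272) -> (-58.114,17.223) [heading=99, draw]
BK 20: (-58.114,17.223) -> (-54.985,-2.531) [heading=99, draw]
LT 135: heading 99 -> 234
LT 254: heading 234 -> 128
LT 180: heading 128 -> 308
BK 14: (-54.985,-2.531) -> (-63.604,8.501) [heading=308, draw]
PD: pen down
Final: pos=(-63.604,8.501), heading=308, 7 segment(s) drawn

Answer: 308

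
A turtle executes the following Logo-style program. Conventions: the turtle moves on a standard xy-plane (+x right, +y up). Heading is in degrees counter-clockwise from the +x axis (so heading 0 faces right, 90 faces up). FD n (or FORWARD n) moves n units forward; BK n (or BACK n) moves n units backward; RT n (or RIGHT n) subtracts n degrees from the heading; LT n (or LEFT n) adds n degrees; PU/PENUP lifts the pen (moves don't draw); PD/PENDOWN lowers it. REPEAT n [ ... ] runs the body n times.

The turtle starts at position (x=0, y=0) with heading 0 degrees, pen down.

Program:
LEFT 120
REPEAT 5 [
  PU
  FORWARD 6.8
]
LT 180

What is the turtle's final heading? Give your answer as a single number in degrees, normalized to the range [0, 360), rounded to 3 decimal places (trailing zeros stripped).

Answer: 300

Derivation:
Executing turtle program step by step:
Start: pos=(0,0), heading=0, pen down
LT 120: heading 0 -> 120
REPEAT 5 [
  -- iteration 1/5 --
  PU: pen up
  FD 6.8: (0,0) -> (-3.4,5.889) [heading=120, move]
  -- iteration 2/5 --
  PU: pen up
  FD 6.8: (-3.4,5.889) -> (-6.8,11.778) [heading=120, move]
  -- iteration 3/5 --
  PU: pen up
  FD 6.8: (-6.8,11.778) -> (-10.2,17.667) [heading=120, move]
  -- iteration 4/5 --
  PU: pen up
  FD 6.8: (-10.2,17.667) -> (-13.6,23.556) [heading=120, move]
  -- iteration 5/5 --
  PU: pen up
  FD 6.8: (-13.6,23.556) -> (-17,29.445) [heading=120, move]
]
LT 180: heading 120 -> 300
Final: pos=(-17,29.445), heading=300, 0 segment(s) drawn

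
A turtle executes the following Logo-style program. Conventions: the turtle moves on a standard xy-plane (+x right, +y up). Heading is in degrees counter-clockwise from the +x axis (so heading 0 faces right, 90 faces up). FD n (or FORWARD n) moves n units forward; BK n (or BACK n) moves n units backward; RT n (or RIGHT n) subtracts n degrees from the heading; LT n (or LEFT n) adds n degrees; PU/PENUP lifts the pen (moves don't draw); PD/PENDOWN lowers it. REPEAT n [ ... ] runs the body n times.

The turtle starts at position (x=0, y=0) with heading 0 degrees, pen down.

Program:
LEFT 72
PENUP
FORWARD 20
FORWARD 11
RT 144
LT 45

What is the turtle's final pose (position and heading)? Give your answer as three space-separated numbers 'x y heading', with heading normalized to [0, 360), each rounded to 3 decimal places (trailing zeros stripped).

Executing turtle program step by step:
Start: pos=(0,0), heading=0, pen down
LT 72: heading 0 -> 72
PU: pen up
FD 20: (0,0) -> (6.18,19.021) [heading=72, move]
FD 11: (6.18,19.021) -> (9.58,29.483) [heading=72, move]
RT 144: heading 72 -> 288
LT 45: heading 288 -> 333
Final: pos=(9.58,29.483), heading=333, 0 segment(s) drawn

Answer: 9.58 29.483 333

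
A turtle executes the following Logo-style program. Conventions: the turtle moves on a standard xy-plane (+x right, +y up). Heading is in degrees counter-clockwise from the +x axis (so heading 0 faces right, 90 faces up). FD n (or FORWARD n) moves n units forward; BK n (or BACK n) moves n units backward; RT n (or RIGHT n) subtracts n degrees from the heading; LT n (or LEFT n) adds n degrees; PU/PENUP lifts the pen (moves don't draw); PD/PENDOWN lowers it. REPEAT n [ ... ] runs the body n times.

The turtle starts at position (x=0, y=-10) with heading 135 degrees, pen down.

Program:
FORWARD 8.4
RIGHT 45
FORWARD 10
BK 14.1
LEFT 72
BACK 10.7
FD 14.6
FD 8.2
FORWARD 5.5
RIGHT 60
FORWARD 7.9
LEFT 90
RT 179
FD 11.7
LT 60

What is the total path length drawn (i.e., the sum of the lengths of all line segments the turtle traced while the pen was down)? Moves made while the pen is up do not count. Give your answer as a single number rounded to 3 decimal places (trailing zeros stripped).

Executing turtle program step by step:
Start: pos=(0,-10), heading=135, pen down
FD 8.4: (0,-10) -> (-5.94,-4.06) [heading=135, draw]
RT 45: heading 135 -> 90
FD 10: (-5.94,-4.06) -> (-5.94,5.94) [heading=90, draw]
BK 14.1: (-5.94,5.94) -> (-5.94,-8.16) [heading=90, draw]
LT 72: heading 90 -> 162
BK 10.7: (-5.94,-8.16) -> (4.237,-11.467) [heading=162, draw]
FD 14.6: (4.237,-11.467) -> (-9.649,-6.955) [heading=162, draw]
FD 8.2: (-9.649,-6.955) -> (-17.447,-4.421) [heading=162, draw]
FD 5.5: (-17.447,-4.421) -> (-22.678,-2.722) [heading=162, draw]
RT 60: heading 162 -> 102
FD 7.9: (-22.678,-2.722) -> (-24.321,5.006) [heading=102, draw]
LT 90: heading 102 -> 192
RT 179: heading 192 -> 13
FD 11.7: (-24.321,5.006) -> (-12.921,7.638) [heading=13, draw]
LT 60: heading 13 -> 73
Final: pos=(-12.921,7.638), heading=73, 9 segment(s) drawn

Segment lengths:
  seg 1: (0,-10) -> (-5.94,-4.06), length = 8.4
  seg 2: (-5.94,-4.06) -> (-5.94,5.94), length = 10
  seg 3: (-5.94,5.94) -> (-5.94,-8.16), length = 14.1
  seg 4: (-5.94,-8.16) -> (4.237,-11.467), length = 10.7
  seg 5: (4.237,-11.467) -> (-9.649,-6.955), length = 14.6
  seg 6: (-9.649,-6.955) -> (-17.447,-4.421), length = 8.2
  seg 7: (-17.447,-4.421) -> (-22.678,-2.722), length = 5.5
  seg 8: (-22.678,-2.722) -> (-24.321,5.006), length = 7.9
  seg 9: (-24.321,5.006) -> (-12.921,7.638), length = 11.7
Total = 91.1

Answer: 91.1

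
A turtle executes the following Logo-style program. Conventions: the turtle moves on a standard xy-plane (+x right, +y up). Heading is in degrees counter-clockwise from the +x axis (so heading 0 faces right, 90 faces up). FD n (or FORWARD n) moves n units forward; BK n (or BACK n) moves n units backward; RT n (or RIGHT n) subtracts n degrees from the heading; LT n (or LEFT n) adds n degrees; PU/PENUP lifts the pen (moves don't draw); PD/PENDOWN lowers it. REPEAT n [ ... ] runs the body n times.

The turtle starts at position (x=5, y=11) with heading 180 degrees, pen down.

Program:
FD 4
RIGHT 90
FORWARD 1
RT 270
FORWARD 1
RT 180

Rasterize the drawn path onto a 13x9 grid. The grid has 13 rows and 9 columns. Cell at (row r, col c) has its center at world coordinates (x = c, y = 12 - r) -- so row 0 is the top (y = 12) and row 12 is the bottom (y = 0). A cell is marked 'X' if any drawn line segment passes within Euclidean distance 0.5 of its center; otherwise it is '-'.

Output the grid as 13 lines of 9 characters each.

Answer: XX-------
-XXXXX---
---------
---------
---------
---------
---------
---------
---------
---------
---------
---------
---------

Derivation:
Segment 0: (5,11) -> (1,11)
Segment 1: (1,11) -> (1,12)
Segment 2: (1,12) -> (0,12)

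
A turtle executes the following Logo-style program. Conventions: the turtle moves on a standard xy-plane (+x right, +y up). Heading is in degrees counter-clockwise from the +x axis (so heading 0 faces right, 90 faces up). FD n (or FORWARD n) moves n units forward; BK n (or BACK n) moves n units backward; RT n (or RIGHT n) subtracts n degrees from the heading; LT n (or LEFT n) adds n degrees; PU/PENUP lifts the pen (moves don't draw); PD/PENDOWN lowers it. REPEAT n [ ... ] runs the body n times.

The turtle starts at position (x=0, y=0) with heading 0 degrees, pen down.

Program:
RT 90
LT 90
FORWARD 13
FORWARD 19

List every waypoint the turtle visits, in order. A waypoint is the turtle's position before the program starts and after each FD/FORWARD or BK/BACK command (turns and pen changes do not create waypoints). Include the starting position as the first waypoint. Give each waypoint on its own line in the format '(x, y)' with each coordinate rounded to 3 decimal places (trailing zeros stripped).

Answer: (0, 0)
(13, 0)
(32, 0)

Derivation:
Executing turtle program step by step:
Start: pos=(0,0), heading=0, pen down
RT 90: heading 0 -> 270
LT 90: heading 270 -> 0
FD 13: (0,0) -> (13,0) [heading=0, draw]
FD 19: (13,0) -> (32,0) [heading=0, draw]
Final: pos=(32,0), heading=0, 2 segment(s) drawn
Waypoints (3 total):
(0, 0)
(13, 0)
(32, 0)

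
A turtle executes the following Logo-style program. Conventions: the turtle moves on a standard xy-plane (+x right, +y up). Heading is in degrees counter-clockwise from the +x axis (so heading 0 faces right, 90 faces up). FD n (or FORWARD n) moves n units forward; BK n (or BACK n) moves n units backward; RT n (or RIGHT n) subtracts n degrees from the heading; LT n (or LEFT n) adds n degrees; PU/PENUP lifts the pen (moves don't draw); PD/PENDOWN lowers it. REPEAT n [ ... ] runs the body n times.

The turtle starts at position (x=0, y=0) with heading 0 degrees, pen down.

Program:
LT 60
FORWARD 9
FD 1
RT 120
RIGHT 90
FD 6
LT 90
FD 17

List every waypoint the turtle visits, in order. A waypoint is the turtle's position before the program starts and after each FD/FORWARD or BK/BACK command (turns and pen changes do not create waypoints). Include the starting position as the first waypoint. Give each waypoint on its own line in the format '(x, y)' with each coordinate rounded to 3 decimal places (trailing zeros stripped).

Answer: (0, 0)
(4.5, 7.794)
(5, 8.66)
(-0.196, 5.66)
(8.304, -9.062)

Derivation:
Executing turtle program step by step:
Start: pos=(0,0), heading=0, pen down
LT 60: heading 0 -> 60
FD 9: (0,0) -> (4.5,7.794) [heading=60, draw]
FD 1: (4.5,7.794) -> (5,8.66) [heading=60, draw]
RT 120: heading 60 -> 300
RT 90: heading 300 -> 210
FD 6: (5,8.66) -> (-0.196,5.66) [heading=210, draw]
LT 90: heading 210 -> 300
FD 17: (-0.196,5.66) -> (8.304,-9.062) [heading=300, draw]
Final: pos=(8.304,-9.062), heading=300, 4 segment(s) drawn
Waypoints (5 total):
(0, 0)
(4.5, 7.794)
(5, 8.66)
(-0.196, 5.66)
(8.304, -9.062)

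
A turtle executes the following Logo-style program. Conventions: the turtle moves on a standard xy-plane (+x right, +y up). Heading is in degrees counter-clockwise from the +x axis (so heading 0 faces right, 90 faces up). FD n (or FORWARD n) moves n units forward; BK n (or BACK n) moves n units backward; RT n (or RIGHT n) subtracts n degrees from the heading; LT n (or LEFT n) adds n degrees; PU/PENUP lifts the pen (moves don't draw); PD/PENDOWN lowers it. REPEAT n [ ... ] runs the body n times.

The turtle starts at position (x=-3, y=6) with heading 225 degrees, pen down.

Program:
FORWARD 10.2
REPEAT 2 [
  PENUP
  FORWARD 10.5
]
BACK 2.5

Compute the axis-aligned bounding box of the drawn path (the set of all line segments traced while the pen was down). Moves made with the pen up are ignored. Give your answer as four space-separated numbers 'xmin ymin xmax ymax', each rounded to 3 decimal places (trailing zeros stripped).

Answer: -10.212 -1.212 -3 6

Derivation:
Executing turtle program step by step:
Start: pos=(-3,6), heading=225, pen down
FD 10.2: (-3,6) -> (-10.212,-1.212) [heading=225, draw]
REPEAT 2 [
  -- iteration 1/2 --
  PU: pen up
  FD 10.5: (-10.212,-1.212) -> (-17.637,-8.637) [heading=225, move]
  -- iteration 2/2 --
  PU: pen up
  FD 10.5: (-17.637,-8.637) -> (-25.062,-16.062) [heading=225, move]
]
BK 2.5: (-25.062,-16.062) -> (-23.294,-14.294) [heading=225, move]
Final: pos=(-23.294,-14.294), heading=225, 1 segment(s) drawn

Segment endpoints: x in {-10.212, -3}, y in {-1.212, 6}
xmin=-10.212, ymin=-1.212, xmax=-3, ymax=6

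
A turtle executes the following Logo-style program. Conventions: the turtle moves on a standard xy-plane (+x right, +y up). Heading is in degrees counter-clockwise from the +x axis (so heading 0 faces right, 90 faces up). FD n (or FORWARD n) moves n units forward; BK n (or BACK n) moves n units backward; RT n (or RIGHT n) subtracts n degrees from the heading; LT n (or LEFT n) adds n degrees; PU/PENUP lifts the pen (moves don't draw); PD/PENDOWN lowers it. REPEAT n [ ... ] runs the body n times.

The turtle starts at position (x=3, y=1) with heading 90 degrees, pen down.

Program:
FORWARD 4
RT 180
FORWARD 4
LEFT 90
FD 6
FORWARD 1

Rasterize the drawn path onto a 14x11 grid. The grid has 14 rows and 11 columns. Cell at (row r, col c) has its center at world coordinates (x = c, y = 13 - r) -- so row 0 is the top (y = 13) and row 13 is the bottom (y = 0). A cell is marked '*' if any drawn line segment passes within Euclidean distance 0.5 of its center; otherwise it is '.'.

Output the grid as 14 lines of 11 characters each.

Answer: ...........
...........
...........
...........
...........
...........
...........
...........
...*.......
...*.......
...*.......
...*.......
...********
...........

Derivation:
Segment 0: (3,1) -> (3,5)
Segment 1: (3,5) -> (3,1)
Segment 2: (3,1) -> (9,1)
Segment 3: (9,1) -> (10,1)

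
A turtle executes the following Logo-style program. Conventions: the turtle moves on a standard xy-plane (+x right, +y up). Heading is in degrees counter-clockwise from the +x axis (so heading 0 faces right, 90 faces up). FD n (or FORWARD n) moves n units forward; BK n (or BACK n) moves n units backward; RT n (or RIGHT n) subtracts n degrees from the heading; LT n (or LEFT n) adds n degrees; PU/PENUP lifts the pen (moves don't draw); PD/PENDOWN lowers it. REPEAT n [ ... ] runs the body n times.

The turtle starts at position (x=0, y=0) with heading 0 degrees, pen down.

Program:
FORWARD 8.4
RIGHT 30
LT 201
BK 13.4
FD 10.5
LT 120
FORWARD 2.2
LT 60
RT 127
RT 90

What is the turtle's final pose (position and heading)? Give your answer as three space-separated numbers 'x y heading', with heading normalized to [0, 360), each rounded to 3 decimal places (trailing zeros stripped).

Answer: 12.053 -2.508 134

Derivation:
Executing turtle program step by step:
Start: pos=(0,0), heading=0, pen down
FD 8.4: (0,0) -> (8.4,0) [heading=0, draw]
RT 30: heading 0 -> 330
LT 201: heading 330 -> 171
BK 13.4: (8.4,0) -> (21.635,-2.096) [heading=171, draw]
FD 10.5: (21.635,-2.096) -> (11.264,-0.454) [heading=171, draw]
LT 120: heading 171 -> 291
FD 2.2: (11.264,-0.454) -> (12.053,-2.508) [heading=291, draw]
LT 60: heading 291 -> 351
RT 127: heading 351 -> 224
RT 90: heading 224 -> 134
Final: pos=(12.053,-2.508), heading=134, 4 segment(s) drawn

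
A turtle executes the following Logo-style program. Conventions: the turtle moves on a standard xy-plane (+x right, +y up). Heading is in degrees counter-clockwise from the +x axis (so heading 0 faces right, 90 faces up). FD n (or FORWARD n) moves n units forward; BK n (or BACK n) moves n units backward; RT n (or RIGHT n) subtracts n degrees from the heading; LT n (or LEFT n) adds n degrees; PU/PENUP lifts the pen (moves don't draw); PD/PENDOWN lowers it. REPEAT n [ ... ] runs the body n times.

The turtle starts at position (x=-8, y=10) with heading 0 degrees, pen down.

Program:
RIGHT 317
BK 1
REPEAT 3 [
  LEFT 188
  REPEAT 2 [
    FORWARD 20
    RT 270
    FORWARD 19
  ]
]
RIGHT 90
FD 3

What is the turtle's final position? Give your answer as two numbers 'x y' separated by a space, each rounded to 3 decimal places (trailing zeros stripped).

Answer: 92.133 -54.278

Derivation:
Executing turtle program step by step:
Start: pos=(-8,10), heading=0, pen down
RT 317: heading 0 -> 43
BK 1: (-8,10) -> (-8.731,9.318) [heading=43, draw]
REPEAT 3 [
  -- iteration 1/3 --
  LT 188: heading 43 -> 231
  REPEAT 2 [
    -- iteration 1/2 --
    FD 20: (-8.731,9.318) -> (-21.318,-6.225) [heading=231, draw]
    RT 270: heading 231 -> 321
    FD 19: (-21.318,-6.225) -> (-6.552,-18.182) [heading=321, draw]
    -- iteration 2/2 --
    FD 20: (-6.552,-18.182) -> (8.991,-30.768) [heading=321, draw]
    RT 270: heading 321 -> 51
    FD 19: (8.991,-30.768) -> (20.948,-16.003) [heading=51, draw]
  ]
  -- iteration 2/3 --
  LT 188: heading 51 -> 239
  REPEAT 2 [
    -- iteration 1/2 --
    FD 20: (20.948,-16.003) -> (10.647,-33.146) [heading=239, draw]
    RT 270: heading 239 -> 329
    FD 19: (10.647,-33.146) -> (26.933,-42.932) [heading=329, draw]
    -- iteration 2/2 --
    FD 20: (26.933,-42.932) -> (44.077,-53.232) [heading=329, draw]
    RT 270: heading 329 -> 59
    FD 19: (44.077,-53.232) -> (53.863,-36.946) [heading=59, draw]
  ]
  -- iteration 3/3 --
  LT 188: heading 59 -> 247
  REPEAT 2 [
    -- iteration 1/2 --
    FD 20: (53.863,-36.946) -> (46.048,-55.356) [heading=247, draw]
    RT 270: heading 247 -> 337
    FD 19: (46.048,-55.356) -> (63.537,-62.78) [heading=337, draw]
    -- iteration 2/2 --
    FD 20: (63.537,-62.78) -> (81.948,-70.595) [heading=337, draw]
    RT 270: heading 337 -> 67
    FD 19: (81.948,-70.595) -> (89.371,-53.105) [heading=67, draw]
  ]
]
RT 90: heading 67 -> 337
FD 3: (89.371,-53.105) -> (92.133,-54.278) [heading=337, draw]
Final: pos=(92.133,-54.278), heading=337, 14 segment(s) drawn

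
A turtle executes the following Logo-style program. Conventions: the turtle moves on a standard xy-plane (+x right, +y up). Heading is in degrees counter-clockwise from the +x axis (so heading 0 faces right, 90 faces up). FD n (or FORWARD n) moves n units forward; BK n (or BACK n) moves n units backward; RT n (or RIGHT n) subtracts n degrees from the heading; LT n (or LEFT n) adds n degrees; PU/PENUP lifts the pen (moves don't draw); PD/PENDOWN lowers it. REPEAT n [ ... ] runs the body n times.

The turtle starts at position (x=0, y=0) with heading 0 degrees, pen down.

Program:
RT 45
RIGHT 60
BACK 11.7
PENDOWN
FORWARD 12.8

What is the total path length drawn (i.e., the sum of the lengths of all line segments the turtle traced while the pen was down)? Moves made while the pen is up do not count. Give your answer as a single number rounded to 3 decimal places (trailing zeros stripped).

Executing turtle program step by step:
Start: pos=(0,0), heading=0, pen down
RT 45: heading 0 -> 315
RT 60: heading 315 -> 255
BK 11.7: (0,0) -> (3.028,11.301) [heading=255, draw]
PD: pen down
FD 12.8: (3.028,11.301) -> (-0.285,-1.063) [heading=255, draw]
Final: pos=(-0.285,-1.063), heading=255, 2 segment(s) drawn

Segment lengths:
  seg 1: (0,0) -> (3.028,11.301), length = 11.7
  seg 2: (3.028,11.301) -> (-0.285,-1.063), length = 12.8
Total = 24.5

Answer: 24.5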